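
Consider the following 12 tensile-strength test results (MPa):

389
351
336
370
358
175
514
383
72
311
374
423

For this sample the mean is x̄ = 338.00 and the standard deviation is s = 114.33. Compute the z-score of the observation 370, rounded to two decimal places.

z = (370 − 338.00) / 114.33 = 0.28.

0.28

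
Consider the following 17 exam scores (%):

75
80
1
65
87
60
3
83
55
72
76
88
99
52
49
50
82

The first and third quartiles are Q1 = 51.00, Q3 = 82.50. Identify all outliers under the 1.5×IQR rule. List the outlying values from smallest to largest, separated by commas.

1, 3

IQR = Q3 − Q1 = 82.50 − 51.00 = 31.50.
Lower fence = Q1 − 1.5·IQR = 51.00 − 47.25 = 3.75.
Upper fence = Q3 + 1.5·IQR = 82.50 + 47.25 = 129.75.
1 < 3.75 → outlier.
3 < 3.75 → outlier.
All remaining values lie within [3.75, 129.75].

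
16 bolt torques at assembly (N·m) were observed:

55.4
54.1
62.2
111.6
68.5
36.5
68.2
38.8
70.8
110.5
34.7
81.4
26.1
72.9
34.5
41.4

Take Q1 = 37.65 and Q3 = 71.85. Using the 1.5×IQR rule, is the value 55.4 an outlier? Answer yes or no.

IQR = Q3 − Q1 = 71.85 − 37.65 = 34.20.
Lower fence = Q1 − 1.5·IQR = 37.65 − 51.30 = -13.65.
Upper fence = Q3 + 1.5·IQR = 71.85 + 51.30 = 123.15.
55.4 lies within [-13.65, 123.15].

no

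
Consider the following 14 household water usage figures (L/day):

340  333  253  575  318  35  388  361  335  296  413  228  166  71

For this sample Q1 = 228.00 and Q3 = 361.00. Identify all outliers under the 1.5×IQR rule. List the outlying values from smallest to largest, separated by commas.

IQR = Q3 − Q1 = 361.00 − 228.00 = 133.00.
Lower fence = Q1 − 1.5·IQR = 228.00 − 199.50 = 28.50.
Upper fence = Q3 + 1.5·IQR = 361.00 + 199.50 = 560.50.
575 > 560.50 → outlier.
All remaining values lie within [28.50, 560.50].

575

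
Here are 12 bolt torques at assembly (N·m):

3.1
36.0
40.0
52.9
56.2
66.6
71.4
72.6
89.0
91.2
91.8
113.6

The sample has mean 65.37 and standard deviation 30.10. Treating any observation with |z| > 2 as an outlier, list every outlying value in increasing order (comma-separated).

Cutoffs at x̄ ± 2s: 65.37 ± 2·30.10 = [5.17, 125.57].
3.1: z = -2.07, |z| > 2 → outlier.
Every other value lies within [5.17, 125.57].

3.1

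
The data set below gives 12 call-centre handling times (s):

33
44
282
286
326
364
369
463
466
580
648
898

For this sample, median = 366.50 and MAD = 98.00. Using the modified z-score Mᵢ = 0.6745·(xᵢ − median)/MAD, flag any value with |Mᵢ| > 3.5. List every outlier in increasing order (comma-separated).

|Mᵢ| > 3.5 ⇔ |xᵢ − 366.50| > 3.5·98.00/0.6745 = 508.52.
So outliers lie outside [-142.02, 875.02].
898: M = 3.66 → outlier.

898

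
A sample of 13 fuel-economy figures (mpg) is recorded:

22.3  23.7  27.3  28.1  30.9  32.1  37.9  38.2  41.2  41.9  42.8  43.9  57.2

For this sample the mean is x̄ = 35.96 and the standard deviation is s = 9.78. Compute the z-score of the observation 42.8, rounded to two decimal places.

0.70

z = (42.8 − 35.96) / 9.78 = 0.70.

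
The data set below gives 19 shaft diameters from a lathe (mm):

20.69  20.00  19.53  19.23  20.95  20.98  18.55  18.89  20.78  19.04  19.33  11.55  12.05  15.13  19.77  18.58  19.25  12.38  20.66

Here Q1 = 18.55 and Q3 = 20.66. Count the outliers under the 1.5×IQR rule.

IQR = 2.11; fences at 18.55 − 3.165 = 15.385 and 20.66 + 3.165 = 23.825.
Outside the cutoffs: 11.55, 12.05, 12.38, 15.13.

4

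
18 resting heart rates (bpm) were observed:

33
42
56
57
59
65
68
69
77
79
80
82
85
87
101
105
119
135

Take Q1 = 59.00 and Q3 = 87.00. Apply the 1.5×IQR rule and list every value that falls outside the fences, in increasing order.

IQR = Q3 − Q1 = 87.00 − 59.00 = 28.00.
Lower fence = Q1 − 1.5·IQR = 59.00 − 42.00 = 17.00.
Upper fence = Q3 + 1.5·IQR = 87.00 + 42.00 = 129.00.
135 > 129.00 → outlier.
All remaining values lie within [17.00, 129.00].

135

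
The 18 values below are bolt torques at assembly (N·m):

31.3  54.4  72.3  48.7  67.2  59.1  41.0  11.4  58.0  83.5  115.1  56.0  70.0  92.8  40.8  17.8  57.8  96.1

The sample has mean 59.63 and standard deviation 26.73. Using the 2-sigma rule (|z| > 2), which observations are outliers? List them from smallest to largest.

115.1

Cutoffs at x̄ ± 2s: 59.63 ± 2·26.73 = [6.17, 113.09].
115.1: z = 2.08, |z| > 2 → outlier.
Every other value lies within [6.17, 113.09].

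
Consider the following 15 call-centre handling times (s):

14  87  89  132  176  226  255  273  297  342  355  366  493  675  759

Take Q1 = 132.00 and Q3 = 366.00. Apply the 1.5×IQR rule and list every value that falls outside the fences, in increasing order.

IQR = Q3 − Q1 = 366.00 − 132.00 = 234.00.
Lower fence = Q1 − 1.5·IQR = 132.00 − 351.00 = -219.00.
Upper fence = Q3 + 1.5·IQR = 366.00 + 351.00 = 717.00.
759 > 717.00 → outlier.
All remaining values lie within [-219.00, 717.00].

759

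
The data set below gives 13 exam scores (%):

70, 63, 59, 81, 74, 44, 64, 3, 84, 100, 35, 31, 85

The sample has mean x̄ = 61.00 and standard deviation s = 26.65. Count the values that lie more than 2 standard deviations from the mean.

1

Cutoffs: x̄ ± 2s = [7.70, 114.30].
Outside the cutoffs: 3.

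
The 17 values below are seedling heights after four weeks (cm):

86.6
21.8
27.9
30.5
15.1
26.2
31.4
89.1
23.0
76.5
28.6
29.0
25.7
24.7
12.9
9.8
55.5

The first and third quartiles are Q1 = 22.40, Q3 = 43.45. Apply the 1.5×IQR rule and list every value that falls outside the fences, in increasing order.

IQR = Q3 − Q1 = 43.45 − 22.40 = 21.05.
Lower fence = Q1 − 1.5·IQR = 22.40 − 31.575 = -9.175.
Upper fence = Q3 + 1.5·IQR = 43.45 + 31.575 = 75.025.
76.5 > 75.025 → outlier.
86.6 > 75.025 → outlier.
89.1 > 75.025 → outlier.
All remaining values lie within [-9.175, 75.025].

76.5, 86.6, 89.1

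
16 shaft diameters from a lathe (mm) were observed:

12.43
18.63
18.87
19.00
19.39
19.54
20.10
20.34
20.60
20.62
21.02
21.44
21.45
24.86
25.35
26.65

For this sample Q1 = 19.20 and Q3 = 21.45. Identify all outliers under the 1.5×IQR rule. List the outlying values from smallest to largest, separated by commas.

12.43, 24.86, 25.35, 26.65

IQR = Q3 − Q1 = 21.45 − 19.20 = 2.25.
Lower fence = Q1 − 1.5·IQR = 19.20 − 3.375 = 15.825.
Upper fence = Q3 + 1.5·IQR = 21.45 + 3.375 = 24.825.
12.43 < 15.825 → outlier.
24.86 > 24.825 → outlier.
25.35 > 24.825 → outlier.
26.65 > 24.825 → outlier.
All remaining values lie within [15.825, 24.825].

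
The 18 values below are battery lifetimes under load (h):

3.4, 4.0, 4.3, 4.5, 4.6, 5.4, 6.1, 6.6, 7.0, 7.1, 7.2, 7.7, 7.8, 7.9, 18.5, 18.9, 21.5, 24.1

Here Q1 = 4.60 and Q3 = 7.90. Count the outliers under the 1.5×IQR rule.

4

IQR = 3.30; fences at 4.60 − 4.95 = -0.35 and 7.90 + 4.95 = 12.85.
Outside the cutoffs: 18.5, 18.9, 21.5, 24.1.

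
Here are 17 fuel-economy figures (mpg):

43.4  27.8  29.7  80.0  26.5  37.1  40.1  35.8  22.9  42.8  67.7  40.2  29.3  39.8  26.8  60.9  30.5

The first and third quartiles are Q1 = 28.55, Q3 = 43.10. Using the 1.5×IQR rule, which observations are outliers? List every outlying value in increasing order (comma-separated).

67.7, 80.0

IQR = Q3 − Q1 = 43.10 − 28.55 = 14.55.
Lower fence = Q1 − 1.5·IQR = 28.55 − 21.825 = 6.725.
Upper fence = Q3 + 1.5·IQR = 43.10 + 21.825 = 64.925.
67.7 > 64.925 → outlier.
80.0 > 64.925 → outlier.
All remaining values lie within [6.725, 64.925].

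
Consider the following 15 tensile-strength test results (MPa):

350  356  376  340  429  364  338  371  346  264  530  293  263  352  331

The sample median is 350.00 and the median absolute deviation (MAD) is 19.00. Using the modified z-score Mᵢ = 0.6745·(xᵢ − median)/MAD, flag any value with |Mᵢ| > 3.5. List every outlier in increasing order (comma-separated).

530

|Mᵢ| > 3.5 ⇔ |xᵢ − 350.00| > 3.5·19.00/0.6745 = 98.59.
So outliers lie outside [251.41, 448.59].
530: M = 6.39 → outlier.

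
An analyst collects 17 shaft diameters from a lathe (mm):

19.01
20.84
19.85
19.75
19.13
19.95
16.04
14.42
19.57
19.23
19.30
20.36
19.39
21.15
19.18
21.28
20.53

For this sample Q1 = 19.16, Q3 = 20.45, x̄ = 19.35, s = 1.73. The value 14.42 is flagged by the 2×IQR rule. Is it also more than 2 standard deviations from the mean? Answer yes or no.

yes

z = (14.42 − 19.35) / 1.73 = -2.85.
|z| = 2.85 > 2.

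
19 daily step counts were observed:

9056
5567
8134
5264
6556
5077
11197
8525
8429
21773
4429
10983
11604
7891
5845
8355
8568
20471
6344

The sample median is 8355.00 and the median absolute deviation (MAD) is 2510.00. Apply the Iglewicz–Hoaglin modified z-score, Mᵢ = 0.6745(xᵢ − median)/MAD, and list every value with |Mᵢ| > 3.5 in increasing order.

|Mᵢ| > 3.5 ⇔ |xᵢ − 8355.00| > 3.5·2510.00/0.6745 = 13024.46.
So outliers lie outside [-4669.46, 21379.46].
21773: M = 3.61 → outlier.

21773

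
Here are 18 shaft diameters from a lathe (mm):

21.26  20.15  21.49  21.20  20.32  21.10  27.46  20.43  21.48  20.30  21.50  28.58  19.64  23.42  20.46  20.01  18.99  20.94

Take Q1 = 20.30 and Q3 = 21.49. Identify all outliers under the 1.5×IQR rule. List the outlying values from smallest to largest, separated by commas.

IQR = Q3 − Q1 = 21.49 − 20.30 = 1.19.
Lower fence = Q1 − 1.5·IQR = 20.30 − 1.785 = 18.515.
Upper fence = Q3 + 1.5·IQR = 21.49 + 1.785 = 23.275.
23.42 > 23.275 → outlier.
27.46 > 23.275 → outlier.
28.58 > 23.275 → outlier.
All remaining values lie within [18.515, 23.275].

23.42, 27.46, 28.58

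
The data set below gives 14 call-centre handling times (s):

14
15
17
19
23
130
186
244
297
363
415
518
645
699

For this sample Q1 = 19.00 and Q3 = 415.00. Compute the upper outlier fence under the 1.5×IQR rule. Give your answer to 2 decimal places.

1009.00

IQR = Q3 − Q1 = 415.00 − 19.00 = 396.00.
Lower fence = Q1 − 1.5·IQR = 19.00 − 594.00 = -575.00.
Upper fence = Q3 + 1.5·IQR = 415.00 + 594.00 = 1009.00.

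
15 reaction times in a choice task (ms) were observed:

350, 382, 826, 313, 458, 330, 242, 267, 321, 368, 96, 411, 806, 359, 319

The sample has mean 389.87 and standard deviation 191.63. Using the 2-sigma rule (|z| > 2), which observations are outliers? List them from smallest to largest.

Cutoffs at x̄ ± 2s: 389.87 ± 2·191.63 = [6.61, 773.13].
806: z = 2.17, |z| > 2 → outlier.
826: z = 2.28, |z| > 2 → outlier.
Every other value lies within [6.61, 773.13].

806, 826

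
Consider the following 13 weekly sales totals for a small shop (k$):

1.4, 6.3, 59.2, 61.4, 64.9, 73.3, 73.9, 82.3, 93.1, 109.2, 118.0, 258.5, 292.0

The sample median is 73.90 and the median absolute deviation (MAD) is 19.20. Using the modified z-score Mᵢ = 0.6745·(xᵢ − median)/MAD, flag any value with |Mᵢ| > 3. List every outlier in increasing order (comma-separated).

258.5, 292.0

|Mᵢ| > 3 ⇔ |xᵢ − 73.90| > 3·19.20/0.6745 = 85.40.
So outliers lie outside [-11.50, 159.30].
258.5: M = 6.49 → outlier.
292.0: M = 7.66 → outlier.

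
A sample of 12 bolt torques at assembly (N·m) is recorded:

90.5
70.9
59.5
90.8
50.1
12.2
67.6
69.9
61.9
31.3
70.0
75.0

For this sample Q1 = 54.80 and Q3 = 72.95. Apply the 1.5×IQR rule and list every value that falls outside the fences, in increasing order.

12.2

IQR = Q3 − Q1 = 72.95 − 54.80 = 18.15.
Lower fence = Q1 − 1.5·IQR = 54.80 − 27.225 = 27.575.
Upper fence = Q3 + 1.5·IQR = 72.95 + 27.225 = 100.175.
12.2 < 27.575 → outlier.
All remaining values lie within [27.575, 100.175].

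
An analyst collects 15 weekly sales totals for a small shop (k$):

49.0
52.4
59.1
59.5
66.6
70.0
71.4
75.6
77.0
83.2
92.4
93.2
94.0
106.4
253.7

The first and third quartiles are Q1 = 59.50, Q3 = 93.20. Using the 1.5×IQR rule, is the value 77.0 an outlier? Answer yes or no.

no

IQR = Q3 − Q1 = 93.20 − 59.50 = 33.70.
Lower fence = Q1 − 1.5·IQR = 59.50 − 50.55 = 8.95.
Upper fence = Q3 + 1.5·IQR = 93.20 + 50.55 = 143.75.
77.0 lies within [8.95, 143.75].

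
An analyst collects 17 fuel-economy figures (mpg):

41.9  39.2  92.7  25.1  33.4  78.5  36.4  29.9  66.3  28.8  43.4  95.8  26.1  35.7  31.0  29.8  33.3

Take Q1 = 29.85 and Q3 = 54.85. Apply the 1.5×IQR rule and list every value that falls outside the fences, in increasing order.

IQR = Q3 − Q1 = 54.85 − 29.85 = 25.00.
Lower fence = Q1 − 1.5·IQR = 29.85 − 37.50 = -7.65.
Upper fence = Q3 + 1.5·IQR = 54.85 + 37.50 = 92.35.
92.7 > 92.35 → outlier.
95.8 > 92.35 → outlier.
All remaining values lie within [-7.65, 92.35].

92.7, 95.8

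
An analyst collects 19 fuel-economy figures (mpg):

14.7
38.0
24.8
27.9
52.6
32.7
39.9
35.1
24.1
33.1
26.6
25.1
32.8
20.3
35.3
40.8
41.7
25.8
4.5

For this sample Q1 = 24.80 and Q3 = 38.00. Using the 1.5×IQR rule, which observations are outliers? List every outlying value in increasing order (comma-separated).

4.5

IQR = Q3 − Q1 = 38.00 − 24.80 = 13.20.
Lower fence = Q1 − 1.5·IQR = 24.80 − 19.80 = 5.00.
Upper fence = Q3 + 1.5·IQR = 38.00 + 19.80 = 57.80.
4.5 < 5.00 → outlier.
All remaining values lie within [5.00, 57.80].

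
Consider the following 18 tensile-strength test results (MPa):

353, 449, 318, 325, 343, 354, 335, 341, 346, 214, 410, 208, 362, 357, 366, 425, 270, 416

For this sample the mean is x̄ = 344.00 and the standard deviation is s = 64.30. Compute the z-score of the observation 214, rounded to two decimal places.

-2.02

z = (214 − 344.00) / 64.30 = -2.02.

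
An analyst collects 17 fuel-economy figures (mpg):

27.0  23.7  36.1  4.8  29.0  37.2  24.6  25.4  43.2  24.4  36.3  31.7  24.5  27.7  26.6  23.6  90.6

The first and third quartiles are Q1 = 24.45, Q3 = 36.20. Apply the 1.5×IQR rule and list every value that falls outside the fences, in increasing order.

IQR = Q3 − Q1 = 36.20 − 24.45 = 11.75.
Lower fence = Q1 − 1.5·IQR = 24.45 − 17.625 = 6.825.
Upper fence = Q3 + 1.5·IQR = 36.20 + 17.625 = 53.825.
4.8 < 6.825 → outlier.
90.6 > 53.825 → outlier.
All remaining values lie within [6.825, 53.825].

4.8, 90.6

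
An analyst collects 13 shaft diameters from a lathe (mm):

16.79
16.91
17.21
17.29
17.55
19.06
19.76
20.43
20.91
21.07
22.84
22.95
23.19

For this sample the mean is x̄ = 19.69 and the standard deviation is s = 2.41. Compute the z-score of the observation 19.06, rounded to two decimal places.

z = (19.06 − 19.69) / 2.41 = -0.26.

-0.26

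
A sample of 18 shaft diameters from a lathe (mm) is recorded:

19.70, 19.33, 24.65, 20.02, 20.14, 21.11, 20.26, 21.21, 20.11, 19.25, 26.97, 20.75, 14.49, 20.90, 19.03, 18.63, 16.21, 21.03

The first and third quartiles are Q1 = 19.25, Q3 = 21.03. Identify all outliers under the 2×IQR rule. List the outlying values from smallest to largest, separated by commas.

IQR = Q3 − Q1 = 21.03 − 19.25 = 1.78.
Lower fence = Q1 − 2·IQR = 19.25 − 3.56 = 15.69.
Upper fence = Q3 + 2·IQR = 21.03 + 3.56 = 24.59.
14.49 < 15.69 → outlier.
24.65 > 24.59 → outlier.
26.97 > 24.59 → outlier.
All remaining values lie within [15.69, 24.59].

14.49, 24.65, 26.97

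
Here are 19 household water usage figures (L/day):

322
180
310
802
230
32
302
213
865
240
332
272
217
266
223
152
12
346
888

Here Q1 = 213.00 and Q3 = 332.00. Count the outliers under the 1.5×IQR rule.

5

IQR = 119.00; fences at 213.00 − 178.50 = 34.50 and 332.00 + 178.50 = 510.50.
Outside the cutoffs: 12, 32, 802, 865, 888.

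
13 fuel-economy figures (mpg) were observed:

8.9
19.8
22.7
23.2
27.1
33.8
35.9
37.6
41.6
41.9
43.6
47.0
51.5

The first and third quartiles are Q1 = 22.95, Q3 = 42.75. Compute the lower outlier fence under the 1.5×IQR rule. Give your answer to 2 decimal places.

IQR = Q3 − Q1 = 42.75 − 22.95 = 19.80.
Lower fence = Q1 − 1.5·IQR = 22.95 − 29.70 = -6.75.
Upper fence = Q3 + 1.5·IQR = 42.75 + 29.70 = 72.45.

-6.75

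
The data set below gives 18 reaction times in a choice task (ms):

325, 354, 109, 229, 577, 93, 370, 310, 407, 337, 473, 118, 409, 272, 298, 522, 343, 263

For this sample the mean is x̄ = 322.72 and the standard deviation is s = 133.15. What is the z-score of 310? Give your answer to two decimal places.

z = (310 − 322.72) / 133.15 = -0.10.

-0.10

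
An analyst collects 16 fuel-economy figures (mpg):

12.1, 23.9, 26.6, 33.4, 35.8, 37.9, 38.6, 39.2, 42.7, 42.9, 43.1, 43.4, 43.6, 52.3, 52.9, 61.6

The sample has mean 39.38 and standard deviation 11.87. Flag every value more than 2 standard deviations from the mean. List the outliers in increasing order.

Cutoffs at x̄ ± 2s: 39.38 ± 2·11.87 = [15.64, 63.12].
12.1: z = -2.30, |z| > 2 → outlier.
Every other value lies within [15.64, 63.12].

12.1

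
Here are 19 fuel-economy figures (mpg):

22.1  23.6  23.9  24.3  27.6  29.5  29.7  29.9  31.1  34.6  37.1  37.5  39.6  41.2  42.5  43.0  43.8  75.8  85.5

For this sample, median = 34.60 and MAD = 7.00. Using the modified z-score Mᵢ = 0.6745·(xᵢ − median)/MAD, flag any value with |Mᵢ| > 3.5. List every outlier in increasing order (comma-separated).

|Mᵢ| > 3.5 ⇔ |xᵢ − 34.60| > 3.5·7.00/0.6745 = 36.32.
So outliers lie outside [-1.72, 70.92].
75.8: M = 3.97 → outlier.
85.5: M = 4.90 → outlier.

75.8, 85.5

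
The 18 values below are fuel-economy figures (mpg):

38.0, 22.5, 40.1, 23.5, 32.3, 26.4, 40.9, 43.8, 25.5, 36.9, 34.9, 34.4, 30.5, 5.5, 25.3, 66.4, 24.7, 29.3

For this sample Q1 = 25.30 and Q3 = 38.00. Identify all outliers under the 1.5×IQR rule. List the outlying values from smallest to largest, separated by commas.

IQR = Q3 − Q1 = 38.00 − 25.30 = 12.70.
Lower fence = Q1 − 1.5·IQR = 25.30 − 19.05 = 6.25.
Upper fence = Q3 + 1.5·IQR = 38.00 + 19.05 = 57.05.
5.5 < 6.25 → outlier.
66.4 > 57.05 → outlier.
All remaining values lie within [6.25, 57.05].

5.5, 66.4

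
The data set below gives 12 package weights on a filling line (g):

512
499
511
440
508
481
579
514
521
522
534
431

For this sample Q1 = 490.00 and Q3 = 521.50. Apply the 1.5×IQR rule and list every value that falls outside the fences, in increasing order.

IQR = Q3 − Q1 = 521.50 − 490.00 = 31.50.
Lower fence = Q1 − 1.5·IQR = 490.00 − 47.25 = 442.75.
Upper fence = Q3 + 1.5·IQR = 521.50 + 47.25 = 568.75.
431 < 442.75 → outlier.
440 < 442.75 → outlier.
579 > 568.75 → outlier.
All remaining values lie within [442.75, 568.75].

431, 440, 579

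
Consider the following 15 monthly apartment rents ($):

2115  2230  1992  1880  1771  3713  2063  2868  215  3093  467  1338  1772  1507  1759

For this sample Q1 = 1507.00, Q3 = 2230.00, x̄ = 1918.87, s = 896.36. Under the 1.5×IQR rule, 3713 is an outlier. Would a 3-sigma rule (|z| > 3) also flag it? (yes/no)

no

z = (3713 − 1918.87) / 896.36 = 2.00.
|z| = 2.00 ≤ 3.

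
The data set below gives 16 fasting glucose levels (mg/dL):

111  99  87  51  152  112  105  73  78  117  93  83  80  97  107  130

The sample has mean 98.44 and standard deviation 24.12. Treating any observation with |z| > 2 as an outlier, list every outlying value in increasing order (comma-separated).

Cutoffs at x̄ ± 2s: 98.44 ± 2·24.12 = [50.20, 146.68].
152: z = 2.22, |z| > 2 → outlier.
Every other value lies within [50.20, 146.68].

152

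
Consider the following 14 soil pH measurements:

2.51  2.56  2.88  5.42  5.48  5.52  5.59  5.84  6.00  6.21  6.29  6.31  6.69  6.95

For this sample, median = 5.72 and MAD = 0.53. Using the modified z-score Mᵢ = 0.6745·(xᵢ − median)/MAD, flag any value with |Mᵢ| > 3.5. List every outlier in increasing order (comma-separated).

2.51, 2.56, 2.88

|Mᵢ| > 3.5 ⇔ |xᵢ − 5.72| > 3.5·0.53/0.6745 = 2.75.
So outliers lie outside [2.97, 8.47].
2.51: M = -4.09 → outlier.
2.56: M = -4.02 → outlier.
2.88: M = -3.61 → outlier.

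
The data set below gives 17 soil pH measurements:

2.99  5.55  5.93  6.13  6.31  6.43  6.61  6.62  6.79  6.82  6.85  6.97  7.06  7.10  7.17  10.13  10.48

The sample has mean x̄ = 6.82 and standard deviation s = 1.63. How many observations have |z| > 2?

3

Cutoffs: x̄ ± 2s = [3.56, 10.08].
Outside the cutoffs: 2.99, 10.13, 10.48.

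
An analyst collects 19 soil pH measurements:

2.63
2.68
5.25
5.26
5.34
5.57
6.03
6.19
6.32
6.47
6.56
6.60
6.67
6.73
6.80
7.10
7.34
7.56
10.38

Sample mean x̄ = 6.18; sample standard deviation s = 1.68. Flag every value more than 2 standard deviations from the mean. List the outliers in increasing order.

2.63, 2.68, 10.38

Cutoffs at x̄ ± 2s: 6.18 ± 2·1.68 = [2.82, 9.54].
2.63: z = -2.11, |z| > 2 → outlier.
2.68: z = -2.08, |z| > 2 → outlier.
10.38: z = 2.50, |z| > 2 → outlier.
Every other value lies within [2.82, 9.54].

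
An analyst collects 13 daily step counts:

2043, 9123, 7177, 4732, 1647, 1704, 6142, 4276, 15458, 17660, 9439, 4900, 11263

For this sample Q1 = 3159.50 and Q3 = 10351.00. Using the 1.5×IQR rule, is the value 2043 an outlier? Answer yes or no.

no

IQR = Q3 − Q1 = 10351.00 − 3159.50 = 7191.50.
Lower fence = Q1 − 1.5·IQR = 3159.50 − 10787.25 = -7627.75.
Upper fence = Q3 + 1.5·IQR = 10351.00 + 10787.25 = 21138.25.
2043 lies within [-7627.75, 21138.25].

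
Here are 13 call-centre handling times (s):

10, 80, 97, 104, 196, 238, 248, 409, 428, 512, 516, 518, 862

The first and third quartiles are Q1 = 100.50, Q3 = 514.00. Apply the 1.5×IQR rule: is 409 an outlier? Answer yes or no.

no

IQR = Q3 − Q1 = 514.00 − 100.50 = 413.50.
Lower fence = Q1 − 1.5·IQR = 100.50 − 620.25 = -519.75.
Upper fence = Q3 + 1.5·IQR = 514.00 + 620.25 = 1134.25.
409 lies within [-519.75, 1134.25].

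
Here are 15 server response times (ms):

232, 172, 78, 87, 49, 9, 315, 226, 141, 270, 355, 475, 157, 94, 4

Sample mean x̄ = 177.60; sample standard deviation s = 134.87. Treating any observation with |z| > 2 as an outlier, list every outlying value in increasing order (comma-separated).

475

Cutoffs at x̄ ± 2s: 177.60 ± 2·134.87 = [-92.14, 447.34].
475: z = 2.21, |z| > 2 → outlier.
Every other value lies within [-92.14, 447.34].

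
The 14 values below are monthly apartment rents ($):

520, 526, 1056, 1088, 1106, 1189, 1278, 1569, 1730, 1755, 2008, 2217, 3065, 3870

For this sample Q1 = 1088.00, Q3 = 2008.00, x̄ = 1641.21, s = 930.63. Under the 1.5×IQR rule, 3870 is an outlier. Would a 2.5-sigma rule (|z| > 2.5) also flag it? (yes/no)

no

z = (3870 − 1641.21) / 930.63 = 2.39.
|z| = 2.39 ≤ 2.5.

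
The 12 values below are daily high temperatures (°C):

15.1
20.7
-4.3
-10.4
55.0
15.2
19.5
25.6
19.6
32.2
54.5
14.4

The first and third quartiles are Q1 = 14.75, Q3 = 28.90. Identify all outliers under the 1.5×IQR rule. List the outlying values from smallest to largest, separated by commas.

-10.4, 54.5, 55.0

IQR = Q3 − Q1 = 28.90 − 14.75 = 14.15.
Lower fence = Q1 − 1.5·IQR = 14.75 − 21.225 = -6.475.
Upper fence = Q3 + 1.5·IQR = 28.90 + 21.225 = 50.125.
-10.4 < -6.475 → outlier.
54.5 > 50.125 → outlier.
55.0 > 50.125 → outlier.
All remaining values lie within [-6.475, 50.125].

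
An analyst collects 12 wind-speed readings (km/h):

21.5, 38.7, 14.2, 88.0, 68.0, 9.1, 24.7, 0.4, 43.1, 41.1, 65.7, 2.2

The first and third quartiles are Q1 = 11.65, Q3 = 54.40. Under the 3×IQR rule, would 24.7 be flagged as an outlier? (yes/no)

IQR = Q3 − Q1 = 54.40 − 11.65 = 42.75.
Lower fence = Q1 − 3·IQR = 11.65 − 128.25 = -116.60.
Upper fence = Q3 + 3·IQR = 54.40 + 128.25 = 182.65.
24.7 lies within [-116.60, 182.65].

no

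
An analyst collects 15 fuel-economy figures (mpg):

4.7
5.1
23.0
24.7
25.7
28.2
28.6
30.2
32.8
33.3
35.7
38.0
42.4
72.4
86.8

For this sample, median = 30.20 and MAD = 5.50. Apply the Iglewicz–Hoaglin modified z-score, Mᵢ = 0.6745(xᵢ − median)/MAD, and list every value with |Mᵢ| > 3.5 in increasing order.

|Mᵢ| > 3.5 ⇔ |xᵢ − 30.20| > 3.5·5.50/0.6745 = 28.54.
So outliers lie outside [1.66, 58.74].
72.4: M = 5.18 → outlier.
86.8: M = 6.94 → outlier.

72.4, 86.8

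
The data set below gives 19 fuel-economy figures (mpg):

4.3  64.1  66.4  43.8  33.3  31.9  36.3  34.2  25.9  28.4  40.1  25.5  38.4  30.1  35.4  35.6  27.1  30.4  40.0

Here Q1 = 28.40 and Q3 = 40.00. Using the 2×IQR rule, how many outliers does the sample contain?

IQR = 11.60; fences at 28.40 − 23.20 = 5.20 and 40.00 + 23.20 = 63.20.
Outside the cutoffs: 4.3, 64.1, 66.4.

3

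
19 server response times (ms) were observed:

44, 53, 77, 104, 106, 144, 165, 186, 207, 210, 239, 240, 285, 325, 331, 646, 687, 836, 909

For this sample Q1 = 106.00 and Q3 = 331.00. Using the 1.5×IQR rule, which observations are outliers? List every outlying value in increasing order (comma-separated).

687, 836, 909

IQR = Q3 − Q1 = 331.00 − 106.00 = 225.00.
Lower fence = Q1 − 1.5·IQR = 106.00 − 337.50 = -231.50.
Upper fence = Q3 + 1.5·IQR = 331.00 + 337.50 = 668.50.
687 > 668.50 → outlier.
836 > 668.50 → outlier.
909 > 668.50 → outlier.
All remaining values lie within [-231.50, 668.50].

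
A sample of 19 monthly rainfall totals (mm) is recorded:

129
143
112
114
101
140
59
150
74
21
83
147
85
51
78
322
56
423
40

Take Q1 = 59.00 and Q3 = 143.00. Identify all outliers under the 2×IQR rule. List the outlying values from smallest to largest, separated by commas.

322, 423

IQR = Q3 − Q1 = 143.00 − 59.00 = 84.00.
Lower fence = Q1 − 2·IQR = 59.00 − 168.00 = -109.00.
Upper fence = Q3 + 2·IQR = 143.00 + 168.00 = 311.00.
322 > 311.00 → outlier.
423 > 311.00 → outlier.
All remaining values lie within [-109.00, 311.00].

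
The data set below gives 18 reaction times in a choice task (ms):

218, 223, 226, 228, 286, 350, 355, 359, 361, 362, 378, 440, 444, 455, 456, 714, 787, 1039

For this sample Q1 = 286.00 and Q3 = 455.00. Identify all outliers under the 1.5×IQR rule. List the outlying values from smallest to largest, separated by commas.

714, 787, 1039

IQR = Q3 − Q1 = 455.00 − 286.00 = 169.00.
Lower fence = Q1 − 1.5·IQR = 286.00 − 253.50 = 32.50.
Upper fence = Q3 + 1.5·IQR = 455.00 + 253.50 = 708.50.
714 > 708.50 → outlier.
787 > 708.50 → outlier.
1039 > 708.50 → outlier.
All remaining values lie within [32.50, 708.50].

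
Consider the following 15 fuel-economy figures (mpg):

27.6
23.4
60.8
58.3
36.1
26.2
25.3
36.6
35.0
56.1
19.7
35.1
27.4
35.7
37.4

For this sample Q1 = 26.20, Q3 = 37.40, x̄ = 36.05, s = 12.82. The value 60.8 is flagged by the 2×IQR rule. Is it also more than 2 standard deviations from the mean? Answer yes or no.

z = (60.8 − 36.05) / 12.82 = 1.93.
|z| = 1.93 ≤ 2.

no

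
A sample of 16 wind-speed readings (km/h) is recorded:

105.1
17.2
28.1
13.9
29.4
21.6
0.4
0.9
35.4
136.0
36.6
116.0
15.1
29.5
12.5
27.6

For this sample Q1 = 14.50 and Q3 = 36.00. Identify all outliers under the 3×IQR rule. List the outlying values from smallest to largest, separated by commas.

IQR = Q3 − Q1 = 36.00 − 14.50 = 21.50.
Lower fence = Q1 − 3·IQR = 14.50 − 64.50 = -50.00.
Upper fence = Q3 + 3·IQR = 36.00 + 64.50 = 100.50.
105.1 > 100.50 → outlier.
116.0 > 100.50 → outlier.
136.0 > 100.50 → outlier.
All remaining values lie within [-50.00, 100.50].

105.1, 116.0, 136.0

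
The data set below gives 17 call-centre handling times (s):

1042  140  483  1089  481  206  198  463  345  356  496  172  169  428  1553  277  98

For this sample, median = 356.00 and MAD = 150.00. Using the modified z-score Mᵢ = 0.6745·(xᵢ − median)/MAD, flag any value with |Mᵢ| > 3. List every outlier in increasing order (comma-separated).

|Mᵢ| > 3 ⇔ |xᵢ − 356.00| > 3·150.00/0.6745 = 667.16.
So outliers lie outside [-311.16, 1023.16].
1042: M = 3.08 → outlier.
1089: M = 3.30 → outlier.
1553: M = 5.38 → outlier.

1042, 1089, 1553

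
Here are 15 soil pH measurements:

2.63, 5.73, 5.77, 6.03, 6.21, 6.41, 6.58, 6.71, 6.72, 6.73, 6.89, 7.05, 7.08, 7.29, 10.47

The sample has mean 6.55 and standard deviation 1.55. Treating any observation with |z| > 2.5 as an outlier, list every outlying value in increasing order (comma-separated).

Cutoffs at x̄ ± 2.5s: 6.55 ± 2.5·1.55 = [2.675, 10.425].
2.63: z = -2.53, |z| > 2.5 → outlier.
10.47: z = 2.53, |z| > 2.5 → outlier.
Every other value lies within [2.675, 10.425].

2.63, 10.47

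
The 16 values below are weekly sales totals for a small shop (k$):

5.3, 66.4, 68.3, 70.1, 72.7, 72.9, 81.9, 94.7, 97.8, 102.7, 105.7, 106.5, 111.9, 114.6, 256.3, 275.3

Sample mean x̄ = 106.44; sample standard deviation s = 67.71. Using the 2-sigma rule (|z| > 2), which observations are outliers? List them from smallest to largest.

Cutoffs at x̄ ± 2s: 106.44 ± 2·67.71 = [-28.98, 241.86].
256.3: z = 2.21, |z| > 2 → outlier.
275.3: z = 2.49, |z| > 2 → outlier.
Every other value lies within [-28.98, 241.86].

256.3, 275.3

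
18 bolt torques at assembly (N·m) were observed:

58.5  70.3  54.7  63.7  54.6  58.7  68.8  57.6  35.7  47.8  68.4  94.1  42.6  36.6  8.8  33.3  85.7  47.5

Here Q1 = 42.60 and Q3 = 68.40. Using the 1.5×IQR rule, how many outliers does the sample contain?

0

IQR = 25.80; fences at 42.60 − 38.70 = 3.90 and 68.40 + 38.70 = 107.10.
Every value lies within the cutoffs.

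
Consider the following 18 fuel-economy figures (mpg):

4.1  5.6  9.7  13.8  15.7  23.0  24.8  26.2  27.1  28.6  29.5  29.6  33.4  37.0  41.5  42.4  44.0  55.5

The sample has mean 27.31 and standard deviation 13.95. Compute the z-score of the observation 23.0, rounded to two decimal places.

z = (23.0 − 27.31) / 13.95 = -0.31.

-0.31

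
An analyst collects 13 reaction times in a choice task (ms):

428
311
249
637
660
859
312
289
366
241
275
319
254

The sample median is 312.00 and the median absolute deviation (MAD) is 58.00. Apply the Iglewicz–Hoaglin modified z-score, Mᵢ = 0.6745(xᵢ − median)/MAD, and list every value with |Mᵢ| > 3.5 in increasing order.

|Mᵢ| > 3.5 ⇔ |xᵢ − 312.00| > 3.5·58.00/0.6745 = 300.96.
So outliers lie outside [11.04, 612.96].
637: M = 3.78 → outlier.
660: M = 4.05 → outlier.
859: M = 6.36 → outlier.

637, 660, 859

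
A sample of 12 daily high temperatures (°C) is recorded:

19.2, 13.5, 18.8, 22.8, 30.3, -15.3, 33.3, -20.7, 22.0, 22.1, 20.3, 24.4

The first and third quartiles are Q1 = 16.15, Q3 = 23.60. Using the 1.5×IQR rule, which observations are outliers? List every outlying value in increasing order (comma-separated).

IQR = Q3 − Q1 = 23.60 − 16.15 = 7.45.
Lower fence = Q1 − 1.5·IQR = 16.15 − 11.175 = 4.975.
Upper fence = Q3 + 1.5·IQR = 23.60 + 11.175 = 34.775.
-20.7 < 4.975 → outlier.
-15.3 < 4.975 → outlier.
All remaining values lie within [4.975, 34.775].

-20.7, -15.3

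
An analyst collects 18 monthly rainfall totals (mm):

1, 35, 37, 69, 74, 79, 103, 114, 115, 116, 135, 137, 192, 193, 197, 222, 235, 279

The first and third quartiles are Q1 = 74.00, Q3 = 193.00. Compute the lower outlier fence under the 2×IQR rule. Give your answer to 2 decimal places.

-164.00

IQR = Q3 − Q1 = 193.00 − 74.00 = 119.00.
Lower fence = Q1 − 2·IQR = 74.00 − 238.00 = -164.00.
Upper fence = Q3 + 2·IQR = 193.00 + 238.00 = 431.00.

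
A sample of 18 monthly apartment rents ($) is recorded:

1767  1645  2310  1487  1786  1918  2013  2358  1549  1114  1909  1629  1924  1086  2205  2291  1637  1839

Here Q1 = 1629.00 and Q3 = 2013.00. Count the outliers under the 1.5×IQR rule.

IQR = 384.00; fences at 1629.00 − 576.00 = 1053.00 and 2013.00 + 576.00 = 2589.00.
Every value lies within the cutoffs.

0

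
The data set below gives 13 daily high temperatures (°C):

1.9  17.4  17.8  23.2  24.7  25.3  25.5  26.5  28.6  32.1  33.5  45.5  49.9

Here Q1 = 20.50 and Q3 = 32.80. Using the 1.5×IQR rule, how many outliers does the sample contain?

IQR = 12.30; fences at 20.50 − 18.45 = 2.05 and 32.80 + 18.45 = 51.25.
Outside the cutoffs: 1.9.

1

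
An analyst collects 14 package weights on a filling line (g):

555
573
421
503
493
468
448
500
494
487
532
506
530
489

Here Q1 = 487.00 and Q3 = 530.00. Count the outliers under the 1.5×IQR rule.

1

IQR = 43.00; fences at 487.00 − 64.50 = 422.50 and 530.00 + 64.50 = 594.50.
Outside the cutoffs: 421.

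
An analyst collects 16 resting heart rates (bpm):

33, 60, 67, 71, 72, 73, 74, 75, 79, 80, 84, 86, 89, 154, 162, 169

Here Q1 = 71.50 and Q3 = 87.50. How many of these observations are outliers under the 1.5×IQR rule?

4

IQR = 16.00; fences at 71.50 − 24.00 = 47.50 and 87.50 + 24.00 = 111.50.
Outside the cutoffs: 33, 154, 162, 169.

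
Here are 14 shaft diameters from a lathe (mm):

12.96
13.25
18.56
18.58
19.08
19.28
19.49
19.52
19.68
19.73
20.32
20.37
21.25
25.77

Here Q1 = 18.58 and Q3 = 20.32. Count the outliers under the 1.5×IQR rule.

3

IQR = 1.74; fences at 18.58 − 2.61 = 15.97 and 20.32 + 2.61 = 22.93.
Outside the cutoffs: 12.96, 13.25, 25.77.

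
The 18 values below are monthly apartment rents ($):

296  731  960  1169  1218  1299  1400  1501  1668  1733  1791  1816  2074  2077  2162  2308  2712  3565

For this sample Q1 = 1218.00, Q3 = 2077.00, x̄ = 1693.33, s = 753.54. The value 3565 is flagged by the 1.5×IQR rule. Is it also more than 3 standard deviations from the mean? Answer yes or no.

no

z = (3565 − 1693.33) / 753.54 = 2.48.
|z| = 2.48 ≤ 3.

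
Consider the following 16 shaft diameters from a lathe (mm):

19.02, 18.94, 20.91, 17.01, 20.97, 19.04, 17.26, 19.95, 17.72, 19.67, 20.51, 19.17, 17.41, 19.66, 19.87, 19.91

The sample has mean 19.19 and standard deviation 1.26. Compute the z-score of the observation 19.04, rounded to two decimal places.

-0.12

z = (19.04 − 19.19) / 1.26 = -0.12.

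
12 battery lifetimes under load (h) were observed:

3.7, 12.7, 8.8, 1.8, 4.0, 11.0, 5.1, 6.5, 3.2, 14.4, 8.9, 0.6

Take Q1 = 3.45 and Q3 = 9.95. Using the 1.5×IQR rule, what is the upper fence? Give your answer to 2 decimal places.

19.70

IQR = Q3 − Q1 = 9.95 − 3.45 = 6.50.
Lower fence = Q1 − 1.5·IQR = 3.45 − 9.75 = -6.30.
Upper fence = Q3 + 1.5·IQR = 9.95 + 9.75 = 19.70.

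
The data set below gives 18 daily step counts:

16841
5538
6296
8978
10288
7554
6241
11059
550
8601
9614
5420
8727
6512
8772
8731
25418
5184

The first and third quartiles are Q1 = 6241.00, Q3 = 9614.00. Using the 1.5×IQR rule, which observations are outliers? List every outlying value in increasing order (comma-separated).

IQR = Q3 − Q1 = 9614.00 − 6241.00 = 3373.00.
Lower fence = Q1 − 1.5·IQR = 6241.00 − 5059.50 = 1181.50.
Upper fence = Q3 + 1.5·IQR = 9614.00 + 5059.50 = 14673.50.
550 < 1181.50 → outlier.
16841 > 14673.50 → outlier.
25418 > 14673.50 → outlier.
All remaining values lie within [1181.50, 14673.50].

550, 16841, 25418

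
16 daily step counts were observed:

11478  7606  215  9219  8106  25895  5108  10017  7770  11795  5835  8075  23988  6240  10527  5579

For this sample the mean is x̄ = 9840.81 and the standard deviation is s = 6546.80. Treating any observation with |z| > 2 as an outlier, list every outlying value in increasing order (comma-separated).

Cutoffs at x̄ ± 2s: 9840.81 ± 2·6546.80 = [-3252.79, 22934.41].
23988: z = 2.16, |z| > 2 → outlier.
25895: z = 2.45, |z| > 2 → outlier.
Every other value lies within [-3252.79, 22934.41].

23988, 25895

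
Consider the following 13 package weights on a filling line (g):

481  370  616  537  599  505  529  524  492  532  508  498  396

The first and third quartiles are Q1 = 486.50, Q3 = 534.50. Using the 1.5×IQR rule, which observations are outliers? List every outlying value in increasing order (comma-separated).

370, 396, 616

IQR = Q3 − Q1 = 534.50 − 486.50 = 48.00.
Lower fence = Q1 − 1.5·IQR = 486.50 − 72.00 = 414.50.
Upper fence = Q3 + 1.5·IQR = 534.50 + 72.00 = 606.50.
370 < 414.50 → outlier.
396 < 414.50 → outlier.
616 > 606.50 → outlier.
All remaining values lie within [414.50, 606.50].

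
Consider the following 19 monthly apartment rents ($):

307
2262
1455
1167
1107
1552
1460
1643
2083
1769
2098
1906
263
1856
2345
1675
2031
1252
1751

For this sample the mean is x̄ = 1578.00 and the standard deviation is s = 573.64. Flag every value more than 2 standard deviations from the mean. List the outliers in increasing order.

263, 307

Cutoffs at x̄ ± 2s: 1578.00 ± 2·573.64 = [430.72, 2725.28].
263: z = -2.29, |z| > 2 → outlier.
307: z = -2.22, |z| > 2 → outlier.
Every other value lies within [430.72, 2725.28].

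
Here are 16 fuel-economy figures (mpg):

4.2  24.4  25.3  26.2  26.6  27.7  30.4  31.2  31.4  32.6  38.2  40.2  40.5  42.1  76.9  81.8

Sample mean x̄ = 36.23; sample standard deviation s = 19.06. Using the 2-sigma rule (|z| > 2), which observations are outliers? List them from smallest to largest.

Cutoffs at x̄ ± 2s: 36.23 ± 2·19.06 = [-1.89, 74.35].
76.9: z = 2.13, |z| > 2 → outlier.
81.8: z = 2.39, |z| > 2 → outlier.
Every other value lies within [-1.89, 74.35].

76.9, 81.8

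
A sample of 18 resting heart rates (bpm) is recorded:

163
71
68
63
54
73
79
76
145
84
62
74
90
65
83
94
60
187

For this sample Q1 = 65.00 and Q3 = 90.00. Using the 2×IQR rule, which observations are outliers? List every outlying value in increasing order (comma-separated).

145, 163, 187

IQR = Q3 − Q1 = 90.00 − 65.00 = 25.00.
Lower fence = Q1 − 2·IQR = 65.00 − 50.00 = 15.00.
Upper fence = Q3 + 2·IQR = 90.00 + 50.00 = 140.00.
145 > 140.00 → outlier.
163 > 140.00 → outlier.
187 > 140.00 → outlier.
All remaining values lie within [15.00, 140.00].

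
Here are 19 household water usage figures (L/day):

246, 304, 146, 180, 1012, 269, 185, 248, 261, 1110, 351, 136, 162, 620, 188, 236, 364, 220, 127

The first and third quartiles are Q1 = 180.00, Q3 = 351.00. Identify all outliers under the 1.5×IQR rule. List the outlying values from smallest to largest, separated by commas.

620, 1012, 1110

IQR = Q3 − Q1 = 351.00 − 180.00 = 171.00.
Lower fence = Q1 − 1.5·IQR = 180.00 − 256.50 = -76.50.
Upper fence = Q3 + 1.5·IQR = 351.00 + 256.50 = 607.50.
620 > 607.50 → outlier.
1012 > 607.50 → outlier.
1110 > 607.50 → outlier.
All remaining values lie within [-76.50, 607.50].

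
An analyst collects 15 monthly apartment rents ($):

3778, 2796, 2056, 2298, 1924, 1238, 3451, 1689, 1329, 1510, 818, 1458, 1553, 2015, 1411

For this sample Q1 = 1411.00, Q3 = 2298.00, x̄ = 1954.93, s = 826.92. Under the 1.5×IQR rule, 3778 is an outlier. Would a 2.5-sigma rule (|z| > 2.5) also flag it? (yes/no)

no

z = (3778 − 1954.93) / 826.92 = 2.20.
|z| = 2.20 ≤ 2.5.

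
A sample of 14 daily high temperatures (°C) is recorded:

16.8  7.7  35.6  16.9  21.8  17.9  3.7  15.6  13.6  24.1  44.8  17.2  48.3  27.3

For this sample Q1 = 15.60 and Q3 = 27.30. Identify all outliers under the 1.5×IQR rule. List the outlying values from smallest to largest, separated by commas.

48.3

IQR = Q3 − Q1 = 27.30 − 15.60 = 11.70.
Lower fence = Q1 − 1.5·IQR = 15.60 − 17.55 = -1.95.
Upper fence = Q3 + 1.5·IQR = 27.30 + 17.55 = 44.85.
48.3 > 44.85 → outlier.
All remaining values lie within [-1.95, 44.85].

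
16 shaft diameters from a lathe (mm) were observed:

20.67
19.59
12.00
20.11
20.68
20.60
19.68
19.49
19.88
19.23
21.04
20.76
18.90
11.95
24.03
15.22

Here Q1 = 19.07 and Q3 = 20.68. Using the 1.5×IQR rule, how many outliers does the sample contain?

IQR = 1.61; fences at 19.07 − 2.415 = 16.655 and 20.68 + 2.415 = 23.095.
Outside the cutoffs: 11.95, 12.00, 15.22, 24.03.

4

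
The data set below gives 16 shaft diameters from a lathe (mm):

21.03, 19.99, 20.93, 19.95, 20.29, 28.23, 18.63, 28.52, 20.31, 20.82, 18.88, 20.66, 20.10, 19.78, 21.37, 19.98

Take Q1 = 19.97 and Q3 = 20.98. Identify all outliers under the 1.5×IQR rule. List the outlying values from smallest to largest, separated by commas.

IQR = Q3 − Q1 = 20.98 − 19.97 = 1.01.
Lower fence = Q1 − 1.5·IQR = 19.97 − 1.515 = 18.455.
Upper fence = Q3 + 1.5·IQR = 20.98 + 1.515 = 22.495.
28.23 > 22.495 → outlier.
28.52 > 22.495 → outlier.
All remaining values lie within [18.455, 22.495].

28.23, 28.52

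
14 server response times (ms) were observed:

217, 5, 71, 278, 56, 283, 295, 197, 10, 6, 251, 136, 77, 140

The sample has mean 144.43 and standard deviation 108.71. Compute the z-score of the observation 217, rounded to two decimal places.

0.67

z = (217 − 144.43) / 108.71 = 0.67.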